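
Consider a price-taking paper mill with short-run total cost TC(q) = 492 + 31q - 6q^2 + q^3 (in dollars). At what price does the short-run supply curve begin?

The firm shuts down when price falls below the minimum of average variable cost. AVC = VC/q = 31 - 6q + q^2.
At the minimum of AVC, MC = AVC. MC = 31 - 12q + 3q^2; setting MC = AVC gives 2q^2 - 6q = 0, so q = 3. min AVC = 22.
The firm shuts down for any P below $22.

$22 per unit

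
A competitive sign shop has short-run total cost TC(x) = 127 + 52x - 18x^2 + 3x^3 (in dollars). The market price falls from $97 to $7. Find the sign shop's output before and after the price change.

MC = 52 - 36x + 9x^2; the shutdown threshold is min AVC = $25 (at x = 3).
At P = $97 ≥ min AVC, set P = MC on the rising branch: x = 5.
At P = $7 < min AVC = $25, price no longer covers variable cost at any output, so the firm shuts down: x = 0.

Output falls from 5 to 0 (the firm shuts down)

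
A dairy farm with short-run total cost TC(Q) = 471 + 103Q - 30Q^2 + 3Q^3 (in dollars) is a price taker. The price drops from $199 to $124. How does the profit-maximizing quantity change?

Output falls from 8 to 7

MC = 103 - 60Q + 9Q^2; the shutdown threshold is min AVC = $28 (at Q = 5).
At P = $199 ≥ min AVC, set P = MC on the rising branch: Q = 8.
At P = $124 ≥ min AVC, set P = MC: Q = 7. The firm stays open but cuts output.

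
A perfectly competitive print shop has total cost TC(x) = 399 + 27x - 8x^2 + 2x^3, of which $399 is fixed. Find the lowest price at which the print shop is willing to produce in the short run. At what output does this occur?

$19 per unit, at x = 2

Short-run supply begins at min AVC. From VC = 27x - 8x^2 + 2x^3, AVC = 27 - 8x + 2x^2.
dAVC/dx = -8 + 4x = 0 gives x = 2. min AVC = 27 - 8·2 + 2·2^2 = 19.
The firm shuts down for any P below $19.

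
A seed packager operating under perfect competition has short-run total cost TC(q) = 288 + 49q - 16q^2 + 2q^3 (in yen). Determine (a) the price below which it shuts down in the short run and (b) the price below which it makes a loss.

AVC = 49 - 16q + 2q^2; minimized at q = 4, giving min AVC = ¥17. That is the shutdown price.
ATC = 288/q + 49 - 16q + 2q^2. Setting dATC/dq = −288/q^2 − 16 + 4q = 0 gives q = 6 (since 4·6^3 − 16·6^2 = 288).
min ATC = 288/6 + 49 − 16·6 + 2·6^2 = ¥73. That is the break-even price.
For ¥17 ≤ P < ¥73 the firm produces at a loss; below ¥17 it shuts down.

Shutdown price = ¥17; break-even price = ¥73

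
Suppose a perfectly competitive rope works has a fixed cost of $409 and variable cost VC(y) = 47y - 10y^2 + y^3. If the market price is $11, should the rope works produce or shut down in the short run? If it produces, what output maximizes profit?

Shut down

From TC, MC = TC'(y) = 47 - 20y + 3y^2 and AVC = VC/y = 47 - 10y + y^2.
AVC is minimized where dAVC/dy = -10 + 2y = 0, at y = 5; min AVC = 47 - 10·5 + 5^2 = $22.
With P < min AVC ($11 < $22), every unit sold adds to the loss.
The firm minimizes its loss by shutting down and losing only its fixed cost of $409.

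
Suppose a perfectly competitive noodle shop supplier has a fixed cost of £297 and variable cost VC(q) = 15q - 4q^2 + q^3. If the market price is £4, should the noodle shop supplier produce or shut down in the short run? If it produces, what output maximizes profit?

Shut down

Strip out fixed cost: VC = 15q - 4q^2 + q^3. Then AVC = 15 - 4q + q^2 and MC = 15 - 8q + 3q^2.
The AVC parabola has its vertex at q = 4/2 = 2, where AVC = 15 - 4·2 + 2^2 = £11.
With P < min AVC (£4 < £11), every unit sold adds to the loss.
Shutting down limits the loss to fixed cost, £297.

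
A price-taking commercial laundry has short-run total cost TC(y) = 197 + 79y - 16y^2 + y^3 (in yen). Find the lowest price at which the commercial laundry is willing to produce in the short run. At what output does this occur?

¥15 per unit, at y = 8

The shutdown price is the minimum of AVC. VC = 79y - 16y^2 + y^3, so AVC = 79 - 16y + y^2.
dAVC/dy = -16 + 2y = 0 gives y = 8. min AVC = 79 - 16·8 + 8^2 = 15.
The firm shuts down for any P below ¥15.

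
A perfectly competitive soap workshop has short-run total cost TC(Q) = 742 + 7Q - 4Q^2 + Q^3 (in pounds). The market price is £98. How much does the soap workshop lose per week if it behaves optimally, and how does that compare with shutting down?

Profit = -£252 at Q = 7

AVC = 7 - 4Q + Q^2 has its minimum £3 at Q = 2; price £98 clears that bar, so the firm operates.
MC = 7 - 8Q + 3Q^2. Setting P = MC and taking the root on the rising branch gives Q* = 7.
TR = 98·7 = 686. TC = 742 + 196 = 938. Profit = 686 − 938 = -£252.
By producing, the firm covers all variable cost plus £490 of fixed cost; shutting down would lose the full £742.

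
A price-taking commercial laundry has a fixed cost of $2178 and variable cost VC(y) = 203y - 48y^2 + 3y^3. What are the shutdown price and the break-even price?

AVC = 203 - 48y + 3y^2; minimized at y = 8, giving min AVC = $11. That is the shutdown price.
ATC = 2178/y + 203 - 48y + 3y^2. Setting dATC/dy = −2178/y^2 − 48 + 6y = 0 gives y = 11 (since 6·11^3 − 48·11^2 = 2178).
min ATC = 2178/11 + 203 − 48·11 + 3·11^2 = $236. That is the break-even price.
Between these two prices the firm operates at a loss; above $236 it earns a profit.

Shutdown price = $11; break-even price = $236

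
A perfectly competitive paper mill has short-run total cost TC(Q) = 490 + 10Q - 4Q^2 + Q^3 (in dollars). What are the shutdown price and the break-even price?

AVC = 10 - 4Q + Q^2; minimized at Q = 2, giving min AVC = $6. That is the shutdown price.
ATC = 490/Q + 10 - 4Q + Q^2. Setting dATC/dQ = −490/Q^2 − 4 + 2Q = 0 gives Q = 7 (since 2·7^3 − 4·7^2 = 490).
min ATC = 490/7 + 10 − 4·7 + 7^2 = $101. That is the break-even price.
For $6 ≤ P < $101 the firm produces at a loss; below $6 it shuts down.

Shutdown price = $6; break-even price = $101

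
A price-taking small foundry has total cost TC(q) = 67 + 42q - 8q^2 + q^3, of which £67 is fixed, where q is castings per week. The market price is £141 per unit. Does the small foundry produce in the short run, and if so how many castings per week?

From TC, MC = TC'(q) = 42 - 16q + 3q^2 and AVC = VC/q = 42 - 8q + q^2.
AVC hits its minimum where MC = AVC, at q = 4, giving min AVC = 42 - 8·4 + 4^2 = £26.
P = £141 exceeds min AVC = £26, so the firm stays open.
P = MC gives -99 - 16q + 3q^2 = 0, with roots -11/3 and 9. Take the larger (rising MC): q* = 9.
Check: AVC at q = 9 is £51 ≤ P, so revenue covers variable cost.
Profit = P·q − TC = 141·9 − 526 = £743.

Produce at q = 9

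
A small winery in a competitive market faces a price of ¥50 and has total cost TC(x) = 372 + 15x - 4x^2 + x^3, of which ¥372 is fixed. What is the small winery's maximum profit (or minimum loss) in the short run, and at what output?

AVC = 15 - 4x + x^2; min AVC = ¥11 at x = 2. Since P = ¥50 ≥ min AVC, the firm produces.
With MC = 15 - 8x + 3x^2, P = MC on the upward-sloping part at x* = 5.
TR = 50·5 = 250. TC = 372 + 100 = 472. Profit = 250 − 472 = -¥222.
Shutting down would mean losing the fixed cost of ¥372, so operating at a loss of ¥222 is better by ¥150.

Profit = -¥222 at x = 5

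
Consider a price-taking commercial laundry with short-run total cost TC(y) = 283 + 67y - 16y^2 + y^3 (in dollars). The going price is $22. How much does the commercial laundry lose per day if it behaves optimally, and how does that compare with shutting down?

Profit = -$121 at y = 9

AVC = 67 - 16y + y^2; min AVC = $3 at y = 8. Since P = $22 ≥ min AVC, the firm produces.
MC = 67 - 32y + 3y^2. Setting P = MC and taking the root on the rising branch gives y* = 9.
TR = 22·9 = 198. TC = 283 + 36 = 319. Profit = 198 − 319 = -$121.
By producing, the firm covers all variable cost plus $162 of fixed cost; shutting down would lose the full $283.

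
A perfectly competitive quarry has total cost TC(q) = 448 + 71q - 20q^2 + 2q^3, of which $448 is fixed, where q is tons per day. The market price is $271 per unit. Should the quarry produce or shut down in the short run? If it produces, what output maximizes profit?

Variable cost is VC = 71q - 20q^2 + 2q^3, so AVC = VC/q = 71 - 20q + 2q^2 and MC = dTC/dq = 71 - 40q + 6q^2.
AVC hits its minimum where MC = AVC, at q = 5, giving min AVC = 71 - 20·5 + 2·5^2 = $21.
Because $271 ≥ $21, revenue can cover variable cost; the firm operates.
P = MC gives -200 - 40q + 6q^2 = 0, with roots -10/3 and 10. Take the larger (rising MC): q* = 10.
Check: AVC at q = 10 is $71 ≤ P, so revenue covers variable cost.
Profit = P·q − TC = 271·10 − 1158 = $1552.

Produce at q = 10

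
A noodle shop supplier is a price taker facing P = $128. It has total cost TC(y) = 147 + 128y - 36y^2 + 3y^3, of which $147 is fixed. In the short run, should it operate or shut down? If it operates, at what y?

Strip out fixed cost: VC = 128y - 36y^2 + 3y^3. Then AVC = 128 - 36y + 3y^2 and MC = 128 - 72y + 9y^2.
AVC is minimized where dAVC/dy = -36 + 6y = 0, at y = 6; min AVC = 128 - 36·6 + 3·6^2 = $20.
Because $128 ≥ $20, revenue can cover variable cost; the firm operates.
Set P = MC: 128 = 128 - 72y + 9y^2 → -72y + 9y^2 = 0. The roots are y = 0 and y = 8; the profit-maximizing output is on the rising part of MC, so y* = 8.
Check: AVC at y = 8 is $32 ≤ P, so revenue covers variable cost.
Profit = P·y − TC = 128·8 − 403 = $621.

Produce at y = 8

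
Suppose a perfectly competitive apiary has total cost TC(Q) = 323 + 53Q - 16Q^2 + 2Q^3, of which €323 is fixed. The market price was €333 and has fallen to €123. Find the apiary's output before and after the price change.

MC = 53 - 32Q + 6Q^2; the shutdown threshold is min AVC = €21 (at Q = 4).
With P = €333 above the shutdown price, P = MC gives Q = 10.
At P = €123 ≥ min AVC, set P = MC: Q = 7. The firm stays open but cuts output.

Output falls from 10 to 7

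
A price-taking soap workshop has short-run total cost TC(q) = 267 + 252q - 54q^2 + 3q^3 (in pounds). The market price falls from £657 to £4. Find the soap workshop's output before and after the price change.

Output falls from 15 to 0 (the firm shuts down)

MC = 252 - 108q + 9q^2; the shutdown threshold is min AVC = £9 (at q = 9).
At P = £657 ≥ min AVC, set P = MC on the rising branch: q = 15.
At P = £4 < min AVC = £9, price no longer covers variable cost at any output, so the firm shuts down: q = 0.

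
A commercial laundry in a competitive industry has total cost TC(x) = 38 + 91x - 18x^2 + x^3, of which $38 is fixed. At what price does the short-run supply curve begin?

The firm shuts down when price falls below the minimum of average variable cost. AVC = VC/x = 91 - 18x + x^2.
At the minimum of AVC, MC = AVC. MC = 91 - 36x + 3x^2; setting MC = AVC gives 2x^2 - 18x = 0, so x = 9. min AVC = 10.
So the shutdown price is $10.

$10 per unit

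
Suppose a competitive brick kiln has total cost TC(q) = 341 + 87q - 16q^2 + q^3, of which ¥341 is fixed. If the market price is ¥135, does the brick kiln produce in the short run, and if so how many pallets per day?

From TC, MC = TC'(q) = 87 - 32q + 3q^2 and AVC = VC/q = 87 - 16q + q^2.
AVC hits its minimum where MC = AVC, at q = 8, giving min AVC = 87 - 16·8 + 8^2 = ¥23.
Because ¥135 ≥ ¥23, revenue can cover variable cost; the firm operates.
Set P = MC: 135 = 87 - 32q + 3q^2 → -48 - 32q + 3q^2 = 0. The roots are q = -4/3 and q = 12; the profit-maximizing output is on the rising part of MC, so q* = 12.
Check: AVC at q = 12 is ¥39 ≤ P, so revenue covers variable cost.
Profit = P·q − TC = 135·12 − 809 = ¥811.

Produce at q = 12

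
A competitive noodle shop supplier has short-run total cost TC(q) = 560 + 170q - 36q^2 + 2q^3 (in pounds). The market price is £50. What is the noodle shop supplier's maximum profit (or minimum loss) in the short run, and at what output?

Profit = -£160 at q = 10

AVC = 170 - 36q + 2q^2; min AVC = £8 at q = 9. Since P = £50 ≥ min AVC, the firm produces.
With MC = 170 - 72q + 6q^2, P = MC on the upward-sloping part at q* = 10.
TR = 50·10 = 500. TC = 560 + 100 = 660. Profit = 500 − 660 = -£160.
By producing, the firm covers all variable cost plus £400 of fixed cost; shutting down would lose the full £560.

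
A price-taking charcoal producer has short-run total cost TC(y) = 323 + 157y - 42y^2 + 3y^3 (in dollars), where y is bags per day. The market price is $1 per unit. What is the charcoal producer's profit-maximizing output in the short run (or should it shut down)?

From TC, MC = TC'(y) = 157 - 84y + 9y^2 and AVC = VC/y = 157 - 42y + 3y^2.
AVC is minimized where dAVC/dy = -42 + 6y = 0, at y = 7; min AVC = 157 - 42·7 + 3·7^2 = $10.
With P < min AVC ($1 < $10), every unit sold adds to the loss.
Shutting down limits the loss to fixed cost, $323.

Shut down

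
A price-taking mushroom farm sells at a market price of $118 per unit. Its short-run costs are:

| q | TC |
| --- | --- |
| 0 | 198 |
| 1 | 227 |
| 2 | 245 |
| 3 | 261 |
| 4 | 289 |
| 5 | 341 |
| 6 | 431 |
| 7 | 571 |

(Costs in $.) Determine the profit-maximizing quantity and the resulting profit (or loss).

Tabulate TR − TC: q=0: -198; q=1: -109; q=2: -9; q=3: 93; q=4: 183; q=5: 249; q=6: 277; q=7: 255.
Profit is maximized at q = 6. AVC there is 233/6 = $38.83 ≤ P, so producing beats shutting down (which would give -$198).

q = 6; profit = $277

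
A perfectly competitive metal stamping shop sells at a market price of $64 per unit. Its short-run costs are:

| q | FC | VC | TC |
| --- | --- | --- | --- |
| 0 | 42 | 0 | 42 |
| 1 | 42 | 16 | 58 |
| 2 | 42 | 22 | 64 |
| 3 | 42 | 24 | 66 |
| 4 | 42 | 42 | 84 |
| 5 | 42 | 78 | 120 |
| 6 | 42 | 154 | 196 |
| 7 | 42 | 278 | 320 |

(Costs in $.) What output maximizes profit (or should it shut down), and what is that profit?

Compute π = P·q − TC at each output: q=0: -42; q=1: 6; q=2: 64; q=3: 126; q=4: 172; q=5: 200; q=6: 188; q=7: 128.
Profit is maximized at q = 5. AVC there is 78/5 = $15.60 ≤ P, so producing beats shutting down (which would give -$42).

q = 5; profit = $200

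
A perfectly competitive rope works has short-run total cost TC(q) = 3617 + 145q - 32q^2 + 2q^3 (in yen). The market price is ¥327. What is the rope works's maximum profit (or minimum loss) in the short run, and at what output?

AVC = 145 - 32q + 2q^2; min AVC = ¥17 at q = 8. Since P = ¥327 ≥ min AVC, the firm produces.
With MC = 145 - 64q + 6q^2, P = MC on the upward-sloping part at q* = 13.
TR = 327·13 = 4251. TC = 3617 + 871 = 4488. Profit = 4251 − 4488 = -¥237.
By producing, the firm covers all variable cost plus ¥3380 of fixed cost; shutting down would lose the full ¥3617.

Profit = -¥237 at q = 13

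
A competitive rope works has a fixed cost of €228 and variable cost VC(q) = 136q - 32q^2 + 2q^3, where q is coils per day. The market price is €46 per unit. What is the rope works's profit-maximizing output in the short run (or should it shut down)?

Produce at q = 9

Strip out fixed cost: VC = 136q - 32q^2 + 2q^3. Then AVC = 136 - 32q + 2q^2 and MC = 136 - 64q + 6q^2.
AVC hits its minimum where MC = AVC, at q = 8, giving min AVC = 136 - 32·8 + 2·8^2 = €8.
P = €46 exceeds min AVC = €8, so the firm stays open.
P = MC gives 90 - 64q + 6q^2 = 0, with roots 5/3 and 9. Take the larger (rising MC): q* = 9.
Check: AVC at q = 9 is €10 ≤ P, so revenue covers variable cost.
Profit = P·q − TC = 46·9 − 318 = €96.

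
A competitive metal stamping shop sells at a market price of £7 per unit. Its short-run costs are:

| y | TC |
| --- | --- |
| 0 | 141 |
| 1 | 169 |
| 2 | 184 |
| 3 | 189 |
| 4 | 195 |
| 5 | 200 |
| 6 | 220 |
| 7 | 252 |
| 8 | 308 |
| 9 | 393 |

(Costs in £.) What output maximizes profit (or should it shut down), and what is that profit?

Profit at each row (π = 7y − TC): y=0: -141; y=1: -162; y=2: -170; y=3: -168; y=4: -167; y=5: -165; y=6: -178; y=7: -203; y=8: -252; y=9: -330.
Profit is highest at y = 0. Equivalently, the lowest AVC in the table is 59/5 ≈ £11.80 at y = 5, and P = £7 falls below it — price never covers variable cost, so the firm shuts down and loses only its fixed cost.

y = 0 (shut down); profit = -£141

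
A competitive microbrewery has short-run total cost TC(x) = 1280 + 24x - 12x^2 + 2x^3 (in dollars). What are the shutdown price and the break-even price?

Shutdown price = $6; break-even price = $216

AVC = 24 - 12x + 2x^2; minimized at x = 3, giving min AVC = $6. That is the shutdown price.
ATC = 1280/x + 24 - 12x + 2x^2. Setting dATC/dx = −1280/x^2 − 12 + 4x = 0 gives x = 8 (since 4·8^3 − 12·8^2 = 1280).
min ATC = 1280/8 + 24 − 12·8 + 2·8^2 = $216. That is the break-even price.
For $6 ≤ P < $216 the firm produces at a loss; below $6 it shuts down.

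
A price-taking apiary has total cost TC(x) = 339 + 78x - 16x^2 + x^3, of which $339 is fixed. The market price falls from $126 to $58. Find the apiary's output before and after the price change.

AVC = 78 - 16x + x^2, minimized at x = 8 where min AVC = $14. MC = 78 - 32x + 3x^2.
With P = $126 above the shutdown price, P = MC gives x = 12.
At P = $58 ≥ min AVC, set P = MC: x = 10. The firm stays open but cuts output.

Output falls from 12 to 10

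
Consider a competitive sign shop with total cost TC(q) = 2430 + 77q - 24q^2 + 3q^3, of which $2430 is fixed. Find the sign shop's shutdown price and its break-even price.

AVC = 77 - 24q + 3q^2; minimized at q = 4, giving min AVC = $29. That is the shutdown price.
ATC = 2430/q + 77 - 24q + 3q^2. Setting dATC/dq = −2430/q^2 − 24 + 6q = 0 gives q = 9 (since 6·9^3 − 24·9^2 = 2430).
min ATC = 2430/9 + 77 − 24·9 + 3·9^2 = $374. That is the break-even price.
For $29 ≤ P < $374 the firm produces at a loss; below $29 it shuts down.

Shutdown price = $29; break-even price = $374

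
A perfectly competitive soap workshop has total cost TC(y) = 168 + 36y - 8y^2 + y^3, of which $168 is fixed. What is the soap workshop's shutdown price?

The firm shuts down when price falls below the minimum of average variable cost. AVC = VC/y = 36 - 8y + y^2.
dAVC/dy = -8 + 2y = 0 gives y = 4. min AVC = 36 - 8·4 + 4^2 = 20.
So the shutdown price is $20.

$20 per unit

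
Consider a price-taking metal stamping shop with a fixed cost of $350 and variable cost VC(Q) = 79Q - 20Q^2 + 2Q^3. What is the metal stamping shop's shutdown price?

The shutdown price is the minimum of AVC. VC = 79Q - 20Q^2 + 2Q^3, so AVC = 79 - 20Q + 2Q^2.
At the minimum of AVC, MC = AVC. MC = 79 - 40Q + 6Q^2; setting MC = AVC gives 4Q^2 - 20Q = 0, so Q = 5. min AVC = 29.
For P < $29 the firm produces nothing.

$29 per unit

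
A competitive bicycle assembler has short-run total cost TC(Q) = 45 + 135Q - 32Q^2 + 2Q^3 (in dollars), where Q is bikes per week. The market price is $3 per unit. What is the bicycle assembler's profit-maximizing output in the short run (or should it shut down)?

From TC, MC = TC'(Q) = 135 - 64Q + 6Q^2 and AVC = VC/Q = 135 - 32Q + 2Q^2.
AVC is minimized where dAVC/dQ = -32 + 4Q = 0, at Q = 8; min AVC = 135 - 32·8 + 2·8^2 = $7.
Since P = $3 < min AVC = $7, price fails to cover variable cost at any output.
Shutting down limits the loss to fixed cost, $45.

Shut down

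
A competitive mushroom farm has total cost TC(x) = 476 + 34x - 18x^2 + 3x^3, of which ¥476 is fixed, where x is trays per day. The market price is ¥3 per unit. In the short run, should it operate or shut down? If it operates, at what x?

From TC, MC = TC'(x) = 34 - 36x + 9x^2 and AVC = VC/x = 34 - 18x + 3x^2.
AVC hits its minimum where MC = AVC, at x = 3, giving min AVC = 34 - 18·3 + 3·3^2 = ¥7.
P = ¥3 lies below min AVC = ¥7; no output level covers variable cost.
Shutting down limits the loss to fixed cost, ¥476.

Shut down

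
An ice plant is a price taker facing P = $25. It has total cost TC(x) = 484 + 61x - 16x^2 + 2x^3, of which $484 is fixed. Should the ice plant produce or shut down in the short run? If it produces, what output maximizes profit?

From TC, MC = TC'(x) = 61 - 32x + 6x^2 and AVC = VC/x = 61 - 16x + 2x^2.
AVC is minimized where dAVC/dx = -16 + 4x = 0, at x = 4; min AVC = 61 - 16·4 + 2·4^2 = $29.
Since P = $25 < min AVC = $29, price fails to cover variable cost at any output.
Shutting down limits the loss to fixed cost, $484.

Shut down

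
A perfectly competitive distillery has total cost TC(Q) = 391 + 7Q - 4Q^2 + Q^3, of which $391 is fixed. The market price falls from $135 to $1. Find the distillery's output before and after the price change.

AVC = 7 - 4Q + Q^2, minimized at Q = 2 where min AVC = $3. MC = 7 - 8Q + 3Q^2.
With P = $135 above the shutdown price, P = MC gives Q = 8.
At P = $1 < min AVC = $3, price no longer covers variable cost at any output, so the firm shuts down: Q = 0.

Output falls from 8 to 0 (the firm shuts down)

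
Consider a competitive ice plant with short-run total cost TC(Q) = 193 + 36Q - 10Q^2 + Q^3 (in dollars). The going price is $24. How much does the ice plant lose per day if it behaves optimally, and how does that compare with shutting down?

AVC = 36 - 10Q + Q^2 has its minimum $11 at Q = 5; price $24 clears that bar, so the firm operates.
MC = 36 - 20Q + 3Q^2. Setting P = MC and taking the root on the rising branch gives Q* = 6.
TR = 24·6 = 144. TC = 193 + 72 = 265. Profit = 144 − 265 = -$121.
By producing, the firm covers all variable cost plus $72 of fixed cost; shutting down would lose the full $193.

Profit = -$121 at Q = 6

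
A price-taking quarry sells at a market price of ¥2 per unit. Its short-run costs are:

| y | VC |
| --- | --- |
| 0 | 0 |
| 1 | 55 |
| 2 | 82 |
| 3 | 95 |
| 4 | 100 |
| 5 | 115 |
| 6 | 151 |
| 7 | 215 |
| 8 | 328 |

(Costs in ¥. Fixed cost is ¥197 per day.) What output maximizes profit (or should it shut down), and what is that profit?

Profit at each row (π = 2y − TC): y=0: -197; y=1: -250; y=2: -275; y=3: -286; y=4: -289; y=5: -302; y=6: -336; y=7: -398; y=8: -509.
Profit is highest at y = 0. Equivalently, the lowest AVC in the table is 115/5 ≈ ¥23 at y = 5, and P = ¥2 falls below it — price never covers variable cost, so the firm shuts down and loses only its fixed cost.

y = 0 (shut down); profit = -¥197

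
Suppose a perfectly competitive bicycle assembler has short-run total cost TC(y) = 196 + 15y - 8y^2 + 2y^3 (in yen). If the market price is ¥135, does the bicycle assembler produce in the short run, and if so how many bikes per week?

From TC, MC = TC'(y) = 15 - 16y + 6y^2 and AVC = VC/y = 15 - 8y + 2y^2.
The AVC parabola has its vertex at y = 8/4 = 2, where AVC = 15 - 8·2 + 2·2^2 = ¥7.
Since P = ¥135 ≥ min AVC = ¥7, price covers variable cost and the firm should produce.
Solving P = MC: -120 - 16y + 6y^2 = 0 ⇒ y = -10/3 or 6. On the upward-sloping branch, y* = 6.
Check: AVC at y = 6 is ¥39 ≤ P, so revenue covers variable cost.
Profit = P·y − TC = 135·6 − 430 = ¥380.

Produce at y = 6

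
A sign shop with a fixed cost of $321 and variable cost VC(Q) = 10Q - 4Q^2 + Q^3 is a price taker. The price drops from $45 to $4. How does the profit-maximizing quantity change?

Output falls from 5 to 0 (the firm shuts down)

MC = 10 - 8Q + 3Q^2; the shutdown threshold is min AVC = $6 (at Q = 2).
With P = $45 above the shutdown price, P = MC gives Q = 5.
At P = $4 < min AVC = $6, price no longer covers variable cost at any output, so the firm shuts down: Q = 0.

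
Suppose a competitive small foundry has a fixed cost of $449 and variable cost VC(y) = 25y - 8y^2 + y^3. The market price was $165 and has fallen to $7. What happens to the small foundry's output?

AVC = 25 - 8y + y^2, minimized at y = 4 where min AVC = $9. MC = 25 - 16y + 3y^2.
At P = $165 ≥ min AVC, set P = MC on the rising branch: y = 10.
At P = $7 < min AVC = $9, price no longer covers variable cost at any output, so the firm shuts down: y = 0.

Output falls from 10 to 0 (the firm shuts down)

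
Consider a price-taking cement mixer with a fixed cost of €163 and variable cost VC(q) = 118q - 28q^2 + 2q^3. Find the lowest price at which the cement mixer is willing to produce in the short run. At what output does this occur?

€20 per unit, at q = 7

The shutdown price is the minimum of AVC. VC = 118q - 28q^2 + 2q^3, so AVC = 118 - 28q + 2q^2.
dAVC/dq = -28 + 4q = 0 gives q = 7. min AVC = 118 - 28·7 + 2·7^2 = 20.
For P < €20 the firm produces nothing.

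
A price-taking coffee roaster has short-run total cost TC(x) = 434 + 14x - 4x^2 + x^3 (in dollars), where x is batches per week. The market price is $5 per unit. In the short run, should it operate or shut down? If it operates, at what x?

From TC, MC = TC'(x) = 14 - 8x + 3x^2 and AVC = VC/x = 14 - 4x + x^2.
The AVC parabola has its vertex at x = 4/2 = 2, where AVC = 14 - 4·2 + 2^2 = $10.
Since P = $5 < min AVC = $10, price fails to cover variable cost at any output.
Shutting down limits the loss to fixed cost, $434.

Shut down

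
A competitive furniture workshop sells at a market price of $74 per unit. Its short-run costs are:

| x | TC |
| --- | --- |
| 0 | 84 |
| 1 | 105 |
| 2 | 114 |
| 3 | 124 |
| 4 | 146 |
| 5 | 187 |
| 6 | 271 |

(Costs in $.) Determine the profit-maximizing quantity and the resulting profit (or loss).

x = 5; profit = $183

Compute π = P·x − TC at each output: x=0: -84; x=1: -31; x=2: 34; x=3: 98; x=4: 150; x=5: 183; x=6: 173.
Profit is maximized at x = 5. AVC there is 103/5 = $20.60 ≤ P, so producing beats shutting down (which would give -$84).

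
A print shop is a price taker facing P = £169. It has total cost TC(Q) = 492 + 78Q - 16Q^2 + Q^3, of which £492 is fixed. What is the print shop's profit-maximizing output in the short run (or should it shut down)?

Produce at Q = 13

Variable cost is VC = 78Q - 16Q^2 + Q^3, so AVC = VC/Q = 78 - 16Q + Q^2 and MC = dTC/dQ = 78 - 32Q + 3Q^2.
The AVC parabola has its vertex at Q = 16/2 = 8, where AVC = 78 - 16·8 + 8^2 = £14.
Since P = £169 ≥ min AVC = £14, price covers variable cost and the firm should produce.
P = MC gives -91 - 32Q + 3Q^2 = 0, with roots -7/3 and 13. Take the larger (rising MC): Q* = 13.
Check: AVC at Q = 13 is £39 ≤ P, so revenue covers variable cost.
Profit = P·Q − TC = 169·13 − 999 = £1198.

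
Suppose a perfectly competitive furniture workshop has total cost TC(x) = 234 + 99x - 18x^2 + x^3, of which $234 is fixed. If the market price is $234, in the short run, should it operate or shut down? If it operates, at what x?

Produce at x = 15

Variable cost is VC = 99x - 18x^2 + x^3, so AVC = VC/x = 99 - 18x + x^2 and MC = dTC/dx = 99 - 36x + 3x^2.
AVC hits its minimum where MC = AVC, at x = 9, giving min AVC = 99 - 18·9 + 9^2 = $18.
Since P = $234 ≥ min AVC = $18, price covers variable cost and the firm should produce.
P = MC gives -135 - 36x + 3x^2 = 0, with roots -3 and 15. Take the larger (rising MC): x* = 15.
Check: AVC at x = 15 is $54 ≤ P, so revenue covers variable cost.
Profit = P·x − TC = 234·15 − 1044 = $2466.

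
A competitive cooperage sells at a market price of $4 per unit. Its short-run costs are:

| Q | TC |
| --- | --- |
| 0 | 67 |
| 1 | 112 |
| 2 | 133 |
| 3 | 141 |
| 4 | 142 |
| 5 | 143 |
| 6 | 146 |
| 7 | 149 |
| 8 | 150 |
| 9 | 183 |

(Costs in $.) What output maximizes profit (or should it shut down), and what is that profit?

Profit at each row (π = 4Q − TC): Q=0: -67; Q=1: -108; Q=2: -125; Q=3: -129; Q=4: -126; Q=5: -123; Q=6: -122; Q=7: -121; Q=8: -118; Q=9: -147.
Profit is highest at Q = 0. Equivalently, the lowest AVC in the table is 83/8 ≈ $10.38 at Q = 8, and P = $4 falls below it — price never covers variable cost, so the firm shuts down and loses only its fixed cost.

Q = 0 (shut down); profit = -$67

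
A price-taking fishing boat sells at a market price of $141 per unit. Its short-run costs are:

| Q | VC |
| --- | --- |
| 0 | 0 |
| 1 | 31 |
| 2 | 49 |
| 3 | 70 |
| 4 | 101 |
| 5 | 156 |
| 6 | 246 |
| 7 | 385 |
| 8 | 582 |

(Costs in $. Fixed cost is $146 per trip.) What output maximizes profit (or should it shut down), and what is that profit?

Profit at each row (π = 141Q − TC): Q=0: -146; Q=1: -36; Q=2: 87; Q=3: 207; Q=4: 317; Q=5: 403; Q=6: 454; Q=7: 456; Q=8: 400.
Profit is maximized at Q = 7. AVC there is 385/7 = $55 ≤ P, so producing beats shutting down (which would give -$146).

Q = 7; profit = $456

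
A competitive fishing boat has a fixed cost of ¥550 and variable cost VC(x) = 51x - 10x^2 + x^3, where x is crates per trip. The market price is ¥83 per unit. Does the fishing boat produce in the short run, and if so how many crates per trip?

Variable cost is VC = 51x - 10x^2 + x^3, so AVC = VC/x = 51 - 10x + x^2 and MC = dTC/dx = 51 - 20x + 3x^2.
AVC is minimized where dAVC/dx = -10 + 2x = 0, at x = 5; min AVC = 51 - 10·5 + 5^2 = ¥26.
P = ¥83 exceeds min AVC = ¥26, so the firm stays open.
Set P = MC: 83 = 51 - 20x + 3x^2 → -32 - 20x + 3x^2 = 0. The roots are x = -4/3 and x = 8; the profit-maximizing output is on the rising part of MC, so x* = 8.
Check: AVC at x = 8 is ¥35 ≤ P, so revenue covers variable cost.
Profit = P·x − TC = 83·8 − 830 = -¥166, a loss, but smaller than the ¥550 fixed cost the firm would lose by shutting down.

Produce at x = 8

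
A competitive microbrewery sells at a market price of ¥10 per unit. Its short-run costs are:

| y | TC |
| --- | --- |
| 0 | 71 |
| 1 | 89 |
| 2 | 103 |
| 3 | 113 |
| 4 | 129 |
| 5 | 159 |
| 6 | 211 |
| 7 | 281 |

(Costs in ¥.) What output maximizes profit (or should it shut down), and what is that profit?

y = 0 (shut down); profit = -¥71

Tabulate TR − TC: y=0: -71; y=1: -79; y=2: -83; y=3: -83; y=4: -89; y=5: -109; y=6: -151; y=7: -211.
Profit is highest at y = 0. Equivalently, the lowest AVC in the table is 42/3 ≈ ¥14 at y = 3, and P = ¥10 falls below it — price never covers variable cost, so the firm shuts down and loses only its fixed cost.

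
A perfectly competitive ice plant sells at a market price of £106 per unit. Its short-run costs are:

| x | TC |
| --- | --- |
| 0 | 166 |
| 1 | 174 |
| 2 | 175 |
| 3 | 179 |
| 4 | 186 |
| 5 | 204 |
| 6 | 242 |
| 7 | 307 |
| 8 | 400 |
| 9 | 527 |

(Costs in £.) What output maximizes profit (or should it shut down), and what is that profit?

Compute π = P·x − TC at each output: x=0: -166; x=1: -68; x=2: 37; x=3: 139; x=4: 238; x=5: 326; x=6: 394; x=7: 435; x=8: 448; x=9: 427.
Profit is maximized at x = 8. AVC there is 234/8 = £29.25 ≤ P, so producing beats shutting down (which would give -£166).

x = 8; profit = £448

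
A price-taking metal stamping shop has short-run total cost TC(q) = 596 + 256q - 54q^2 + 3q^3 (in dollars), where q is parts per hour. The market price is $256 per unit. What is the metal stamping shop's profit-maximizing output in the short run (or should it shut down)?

Strip out fixed cost: VC = 256q - 54q^2 + 3q^3. Then AVC = 256 - 54q + 3q^2 and MC = 256 - 108q + 9q^2.
AVC is minimized where dAVC/dq = -54 + 6q = 0, at q = 9; min AVC = 256 - 54·9 + 3·9^2 = $13.
Because $256 ≥ $13, revenue can cover variable cost; the firm operates.
P = MC gives -108q + 9q^2 = 0, with roots 0 and 12. Take the larger (rising MC): q* = 12.
Check: AVC at q = 12 is $40 ≤ P, so revenue covers variable cost.
Profit = P·q − TC = 256·12 − 1076 = $1996.

Produce at q = 12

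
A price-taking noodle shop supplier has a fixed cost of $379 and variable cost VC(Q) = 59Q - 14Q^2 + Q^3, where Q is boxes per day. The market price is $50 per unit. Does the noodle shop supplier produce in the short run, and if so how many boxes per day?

From TC, MC = TC'(Q) = 59 - 28Q + 3Q^2 and AVC = VC/Q = 59 - 14Q + Q^2.
The AVC parabola has its vertex at Q = 14/2 = 7, where AVC = 59 - 14·7 + 7^2 = $10.
P = $50 exceeds min AVC = $10, so the firm stays open.
Solving P = MC: 9 - 28Q + 3Q^2 = 0 ⇒ Q = 1/3 or 9. On the upward-sloping branch, Q* = 9.
Check: AVC at Q = 9 is $14 ≤ P, so revenue covers variable cost.
Profit = P·Q − TC = 50·9 − 505 = -$55, a loss, but smaller than the $379 fixed cost the firm would lose by shutting down.

Produce at Q = 9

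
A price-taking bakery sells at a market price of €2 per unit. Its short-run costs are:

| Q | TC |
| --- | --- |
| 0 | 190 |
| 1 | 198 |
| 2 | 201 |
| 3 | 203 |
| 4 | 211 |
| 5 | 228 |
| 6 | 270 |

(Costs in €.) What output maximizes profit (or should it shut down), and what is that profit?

Compute π = P·Q − TC at each output: Q=0: -190; Q=1: -196; Q=2: -197; Q=3: -197; Q=4: -203; Q=5: -218; Q=6: -258.
Profit is highest at Q = 0. Equivalently, the lowest AVC in the table is 13/3 ≈ €4.33 at Q = 3, and P = €2 falls below it — price never covers variable cost, so the firm shuts down and loses only its fixed cost.

Q = 0 (shut down); profit = -€190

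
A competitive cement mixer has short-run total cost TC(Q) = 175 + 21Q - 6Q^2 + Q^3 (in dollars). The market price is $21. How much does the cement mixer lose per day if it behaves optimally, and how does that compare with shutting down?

AVC = 21 - 6Q + Q^2 has its minimum $12 at Q = 3; price $21 clears that bar, so the firm operates.
MC = 21 - 12Q + 3Q^2. Setting P = MC and taking the root on the rising branch gives Q* = 4.
TR = 21·4 = 84. TC = 175 + 52 = 227. Profit = 84 − 227 = -$143.
Shutting down would mean losing the fixed cost of $175, so operating at a loss of $143 is better by $32.

Profit = -$143 at Q = 4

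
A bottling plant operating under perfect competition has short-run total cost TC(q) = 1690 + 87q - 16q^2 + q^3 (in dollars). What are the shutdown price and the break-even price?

AVC = 87 - 16q + q^2; minimized at q = 8, giving min AVC = $23. That is the shutdown price.
ATC = 1690/q + 87 - 16q + q^2. Setting dATC/dq = −1690/q^2 − 16 + 2q = 0 gives q = 13 (since 2·13^3 − 16·13^2 = 1690).
min ATC = 1690/13 + 87 − 16·13 + 13^2 = $178. That is the break-even price.
For $23 ≤ P < $178 the firm produces at a loss; below $23 it shuts down.

Shutdown price = $23; break-even price = $178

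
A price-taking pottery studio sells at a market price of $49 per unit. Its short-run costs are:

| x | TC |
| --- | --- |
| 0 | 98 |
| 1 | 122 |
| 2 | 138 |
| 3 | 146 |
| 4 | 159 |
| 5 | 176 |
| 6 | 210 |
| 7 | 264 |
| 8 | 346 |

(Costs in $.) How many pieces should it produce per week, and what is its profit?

x = 6; profit = $84

Compute π = P·x − TC at each output: x=0: -98; x=1: -73; x=2: -40; x=3: 1; x=4: 37; x=5: 69; x=6: 84; x=7: 79; x=8: 46.
Profit is maximized at x = 6. AVC there is 112/6 = $18.67 ≤ P, so producing beats shutting down (which would give -$98).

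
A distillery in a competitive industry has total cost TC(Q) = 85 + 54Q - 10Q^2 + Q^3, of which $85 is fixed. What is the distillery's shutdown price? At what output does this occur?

Short-run supply begins at min AVC. From VC = 54Q - 10Q^2 + Q^3, AVC = 54 - 10Q + Q^2.
At the minimum of AVC, MC = AVC. MC = 54 - 20Q + 3Q^2; setting MC = AVC gives 2Q^2 - 10Q = 0, so Q = 5. min AVC = 29.
The firm shuts down for any P below $29.

$29 per unit, at Q = 5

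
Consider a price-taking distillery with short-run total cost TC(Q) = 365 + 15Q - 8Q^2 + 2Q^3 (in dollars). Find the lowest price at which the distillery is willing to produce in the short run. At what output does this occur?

$7 per unit, at Q = 2

The shutdown price is the minimum of AVC. VC = 15Q - 8Q^2 + 2Q^3, so AVC = 15 - 8Q + 2Q^2.
At the minimum of AVC, MC = AVC. MC = 15 - 16Q + 6Q^2; setting MC = AVC gives 4Q^2 - 8Q = 0, so Q = 2. min AVC = 7.
So the shutdown price is $7.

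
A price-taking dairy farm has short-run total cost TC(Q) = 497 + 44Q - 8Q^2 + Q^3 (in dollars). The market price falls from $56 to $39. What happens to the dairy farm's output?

MC = 44 - 16Q + 3Q^2; the shutdown threshold is min AVC = $28 (at Q = 4).
With P = $56 above the shutdown price, P = MC gives Q = 6.
At P = $39 ≥ min AVC, set P = MC: Q = 5. The firm stays open but cuts output.

Output falls from 6 to 5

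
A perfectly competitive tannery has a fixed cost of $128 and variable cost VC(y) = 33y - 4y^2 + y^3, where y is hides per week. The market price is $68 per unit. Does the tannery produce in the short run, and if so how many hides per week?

Strip out fixed cost: VC = 33y - 4y^2 + y^3. Then AVC = 33 - 4y + y^2 and MC = 33 - 8y + 3y^2.
The AVC parabola has its vertex at y = 4/2 = 2, where AVC = 33 - 4·2 + 2^2 = $29.
P = $68 exceeds min AVC = $29, so the firm stays open.
Set P = MC: 68 = 33 - 8y + 3y^2 → -35 - 8y + 3y^2 = 0. The roots are y = -7/3 and y = 5; the profit-maximizing output is on the rising part of MC, so y* = 5.
Check: AVC at y = 5 is $38 ≤ P, so revenue covers variable cost.
Profit = P·y − TC = 68·5 − 318 = $22.

Produce at y = 5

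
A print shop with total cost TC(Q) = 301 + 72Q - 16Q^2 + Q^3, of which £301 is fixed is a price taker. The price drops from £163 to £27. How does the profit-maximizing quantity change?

MC = 72 - 32Q + 3Q^2; the shutdown threshold is min AVC = £8 (at Q = 8).
With P = £163 above the shutdown price, P = MC gives Q = 13.
At P = £27 ≥ min AVC, set P = MC: Q = 9. The firm stays open but cuts output.

Output falls from 13 to 9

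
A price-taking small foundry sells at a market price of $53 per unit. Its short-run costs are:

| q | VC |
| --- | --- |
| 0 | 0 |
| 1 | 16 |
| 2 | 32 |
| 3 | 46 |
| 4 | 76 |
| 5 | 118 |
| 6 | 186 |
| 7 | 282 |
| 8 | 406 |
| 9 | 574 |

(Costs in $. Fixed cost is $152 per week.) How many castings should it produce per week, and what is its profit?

Tabulate TR − TC: q=0: -152; q=1: -115; q=2: -78; q=3: -39; q=4: -16; q=5: -5; q=6: -20; q=7: -63; q=8: -134; q=9: -249.
Profit is maximized at q = 5. AVC there is 118/5 = $23.60 ≤ P, so producing beats shutting down (which would give -$152).

q = 5; profit = -$5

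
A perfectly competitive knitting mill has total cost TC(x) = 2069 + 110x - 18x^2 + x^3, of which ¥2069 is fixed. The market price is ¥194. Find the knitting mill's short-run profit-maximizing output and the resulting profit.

AVC = 110 - 18x + x^2 has its minimum ¥29 at x = 9; price ¥194 clears that bar, so the firm operates.
With MC = 110 - 36x + 3x^2, P = MC on the upward-sloping part at x* = 14.
TR = 194·14 = 2716. TC = 2069 + 756 = 2825. Profit = 2716 − 2825 = -¥109.
That loss of ¥109 beats the ¥2069 the firm would lose by shutting down; producing recovers ¥1960 of fixed cost.

Profit = -¥109 at x = 14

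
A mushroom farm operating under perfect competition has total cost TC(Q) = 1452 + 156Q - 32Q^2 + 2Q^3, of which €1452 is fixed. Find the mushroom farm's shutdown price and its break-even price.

AVC = 156 - 32Q + 2Q^2; minimized at Q = 8, giving min AVC = €28. That is the shutdown price.
ATC = 1452/Q + 156 - 32Q + 2Q^2. Setting dATC/dQ = −1452/Q^2 − 32 + 4Q = 0 gives Q = 11 (since 4·11^3 − 32·11^2 = 1452).
min ATC = 1452/11 + 156 − 32·11 + 2·11^2 = €178. That is the break-even price.
Between these two prices the firm operates at a loss; above €178 it earns a profit.

Shutdown price = €28; break-even price = €178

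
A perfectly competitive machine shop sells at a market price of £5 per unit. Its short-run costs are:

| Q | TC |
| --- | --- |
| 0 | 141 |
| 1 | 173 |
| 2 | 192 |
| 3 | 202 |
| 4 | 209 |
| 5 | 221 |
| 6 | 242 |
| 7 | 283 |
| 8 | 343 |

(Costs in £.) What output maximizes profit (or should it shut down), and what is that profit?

Tabulate TR − TC: Q=0: -141; Q=1: -168; Q=2: -182; Q=3: -187; Q=4: -189; Q=5: -196; Q=6: -212; Q=7: -248; Q=8: -303.
Profit is highest at Q = 0. Equivalently, the lowest AVC in the table is 80/5 ≈ £16 at Q = 5, and P = £5 falls below it — price never covers variable cost, so the firm shuts down and loses only its fixed cost.

Q = 0 (shut down); profit = -£141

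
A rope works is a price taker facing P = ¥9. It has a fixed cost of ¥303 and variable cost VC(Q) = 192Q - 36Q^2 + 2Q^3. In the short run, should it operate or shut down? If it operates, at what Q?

Shut down

Strip out fixed cost: VC = 192Q - 36Q^2 + 2Q^3. Then AVC = 192 - 36Q + 2Q^2 and MC = 192 - 72Q + 6Q^2.
AVC is minimized where dAVC/dQ = -36 + 4Q = 0, at Q = 9; min AVC = 192 - 36·9 + 2·9^2 = ¥30.
P = ¥9 lies below min AVC = ¥30; no output level covers variable cost.
The firm minimizes its loss by shutting down and losing only its fixed cost of ¥303.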